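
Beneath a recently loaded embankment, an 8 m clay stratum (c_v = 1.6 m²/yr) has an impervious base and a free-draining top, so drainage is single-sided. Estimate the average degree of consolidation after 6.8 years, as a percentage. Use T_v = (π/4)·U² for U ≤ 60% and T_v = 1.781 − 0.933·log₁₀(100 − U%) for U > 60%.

U ≈ 46.5 %

Drainage path length: H_d = H = 8 m (single drainage).
T_v = c_v·t/H_d² = 1.6×6.8/8² = 0.17.
T_v = 0.17 corresponds to the U ≤ 60% branch:
U = √(4T_v/π) = 0.4652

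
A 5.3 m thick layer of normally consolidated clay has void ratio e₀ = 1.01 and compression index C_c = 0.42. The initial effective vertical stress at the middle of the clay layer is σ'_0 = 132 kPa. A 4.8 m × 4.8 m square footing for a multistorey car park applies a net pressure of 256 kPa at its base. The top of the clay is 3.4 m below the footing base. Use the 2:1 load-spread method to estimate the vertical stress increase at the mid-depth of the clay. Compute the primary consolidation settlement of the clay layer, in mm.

Mid-depth of clay below the footing base: z = 3.4 + 5.3/2 = 6.05 m.
Stress increase at mid-clay by the 2:1 spreading method:
Δσ = qBL/((B+z)(L+z)) = 256×4.8×4.8/((4.8+6.05)(4.8+6.05)) = 50.103 kPa
Final effective stress: σ'_f = σ'_0 + Δσ = 132 + 50.103 = 182.1 kPa.
Normally consolidated clay, so the full stress increment lies on the virgin compression line:
S_c = C_c·H/(1+e₀)·log₁₀(σ'_f/σ'_0) = 0.42×5.3/(1+1.01)×log₁₀(182.1/132)
    = 1.1075 × 0.13974 = 0.1548 m

S_c ≈ 155 mm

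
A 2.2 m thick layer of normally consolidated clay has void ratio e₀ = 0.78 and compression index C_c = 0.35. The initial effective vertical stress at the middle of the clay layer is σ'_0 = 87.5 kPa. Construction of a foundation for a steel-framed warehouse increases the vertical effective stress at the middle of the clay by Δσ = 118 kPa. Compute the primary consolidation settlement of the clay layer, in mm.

S_c ≈ 160 mm

Final effective stress: σ'_f = σ'_0 + Δσ = 87.5 + 118 = 205.5 kPa.
Normally consolidated clay, so the full stress increment lies on the virgin compression line:
S_c = C_c·H/(1+e₀)·log₁₀(σ'_f/σ'_0) = 0.35×2.2/(1+0.78)×log₁₀(205.5/87.5)
    = 0.43258 × 0.3708 = 0.1604 m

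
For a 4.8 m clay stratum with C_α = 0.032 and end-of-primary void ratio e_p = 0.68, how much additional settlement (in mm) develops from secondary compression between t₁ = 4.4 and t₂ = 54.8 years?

Secondary compression: S_s = C_α·H/(1+e_p)·log₁₀(t₂/t₁)
S_s = 0.032×4.8/(1+0.68)×log₁₀(54.8/4.4)
    = 0.09143 × 1.095 = 0.1001 m

S_s ≈ 100 mm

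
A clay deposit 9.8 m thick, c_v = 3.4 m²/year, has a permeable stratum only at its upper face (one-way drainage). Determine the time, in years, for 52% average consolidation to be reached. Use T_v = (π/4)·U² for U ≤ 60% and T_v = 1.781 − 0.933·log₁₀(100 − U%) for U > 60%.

t ≈ 6 years

Drainage path length: H_d = H = 9.8 m (single drainage).
U ≤ 60%: T_v = (π/4)·U² = (π/4)×0.52² = 0.21237.
t = T_v·H_d²/c_v = 0.21237×9.8²/3.4 = 5.999 years.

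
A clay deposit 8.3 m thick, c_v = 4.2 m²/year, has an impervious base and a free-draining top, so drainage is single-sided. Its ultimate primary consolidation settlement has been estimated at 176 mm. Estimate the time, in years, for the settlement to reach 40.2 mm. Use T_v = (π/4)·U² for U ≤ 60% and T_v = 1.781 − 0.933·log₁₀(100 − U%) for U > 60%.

Drainage path length: H_d = H = 8.3 m (single drainage).
U = S(t)/S_ult = 40.2/176 = 0.2284.
U ≤ 60%: T_v = (π/4)·U² = (π/4)×0.22841² = 0.040975.
t = T_v·H_d²/c_v = 0.040975×8.3²/4.2 = 0.6721 years.

t ≈ 0.672 years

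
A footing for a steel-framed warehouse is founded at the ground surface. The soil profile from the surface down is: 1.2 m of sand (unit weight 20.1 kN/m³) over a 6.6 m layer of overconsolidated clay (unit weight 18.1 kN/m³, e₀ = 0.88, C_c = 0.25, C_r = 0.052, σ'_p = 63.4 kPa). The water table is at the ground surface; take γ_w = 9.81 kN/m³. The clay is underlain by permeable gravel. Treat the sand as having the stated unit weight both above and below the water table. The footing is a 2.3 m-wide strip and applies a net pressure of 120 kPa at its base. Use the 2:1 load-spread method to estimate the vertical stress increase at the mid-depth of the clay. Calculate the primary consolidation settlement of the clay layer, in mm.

S_c ≈ 127 mm

Mid-depth of clay below the ground surface: z = 1.2 + 6.6/2 = 4.5 m.
Total vertical stress at mid-clay: σ_v = 20.1×1.2 + 18.1×3.3 = 83.85 kPa.
Pore pressure: u = 9.81×(4.5 − 0) = 44.145 kPa.
Initial effective stress: σ'_0 = σ_v − u = 83.85 − 44.145 = 39.705 kPa.
Stress increase at mid-clay by the 2:1 spreading method:
Δσ = qB/(B+z) = 120×2.3/(2.3+4.5) = 40.588 kPa
Final effective stress: σ'_f = 39.705 + 40.588 = 80.293 kPa.
σ'_f = 80.293 > σ'_p = 63.4 kPa, so the stress path crosses the preconsolidation pressure — recompression up to σ'_p, then virgin compression beyond:
S_c = H/(1+e₀)·[C_r·log₁₀(σ'_p/σ'_0) + C_c·log₁₀(σ'_f/σ'_p)]
    = 6.6/1.88 × [0.052×log₁₀(63.4/39.705) + 0.25×log₁₀(80.293/63.4)]
    = 3.5106 × [0.010569 + 0.025647] = 0.1271 m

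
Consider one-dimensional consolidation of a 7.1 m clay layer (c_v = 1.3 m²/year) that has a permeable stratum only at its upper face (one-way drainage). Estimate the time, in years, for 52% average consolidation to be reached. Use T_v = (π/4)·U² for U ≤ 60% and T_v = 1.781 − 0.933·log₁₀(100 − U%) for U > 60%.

t ≈ 8.24 years

Drainage path length: H_d = H = 7.1 m (single drainage).
U ≤ 60%: T_v = (π/4)·U² = (π/4)×0.52² = 0.21237.
t = T_v·H_d²/c_v = 0.21237×7.1²/1.3 = 8.235 years.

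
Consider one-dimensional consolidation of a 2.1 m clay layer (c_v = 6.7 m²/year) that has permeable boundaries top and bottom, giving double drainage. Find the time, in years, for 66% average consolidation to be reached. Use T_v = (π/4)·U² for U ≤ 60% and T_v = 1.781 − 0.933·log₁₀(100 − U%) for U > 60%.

t ≈ 0.0579 years

Drainage path length: H_d = H/2 = 1.05 m (double drainage).
U > 60%: T_v = 1.781 − 0.933·log₁₀(100 − 66) = 0.35213.
t = T_v·H_d²/c_v = 0.35213×1.05²/6.7 = 0.05794 years.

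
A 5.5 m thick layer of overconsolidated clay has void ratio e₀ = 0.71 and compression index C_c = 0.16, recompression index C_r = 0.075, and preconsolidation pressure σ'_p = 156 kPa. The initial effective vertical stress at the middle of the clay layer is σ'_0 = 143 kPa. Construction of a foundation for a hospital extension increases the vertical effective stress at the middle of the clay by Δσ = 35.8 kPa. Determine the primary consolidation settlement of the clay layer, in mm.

Final effective stress: σ'_f = 143 + 35.8 = 178.8 kPa.
σ'_f = 178.8 > σ'_p = 156 kPa, so the stress path crosses the preconsolidation pressure — recompression up to σ'_p, then virgin compression beyond:
S_c = H/(1+e₀)·[C_r·log₁₀(σ'_p/σ'_0) + C_c·log₁₀(σ'_f/σ'_p)]
    = 5.5/1.71 × [0.075×log₁₀(156/143) + 0.16×log₁₀(178.8/156)]
    = 3.2164 × [0.0028341 + 0.0094789] = 0.0396 m

S_c ≈ 39.6 mm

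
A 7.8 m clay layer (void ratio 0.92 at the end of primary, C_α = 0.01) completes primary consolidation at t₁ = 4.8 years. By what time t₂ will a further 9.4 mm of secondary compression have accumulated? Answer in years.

t₂ ≈ 8.18 years

S_s = C_α·H/(1+e_p)·log₁₀(t₂/t₁) ⇒ log₁₀(t₂/t₁) = S_s·(1+e_p)/(C_α·H).
log₁₀(t₂/t₁) = 0.0094 × (1+0.92) / (0.01×7.8) = 0.2314
t₂ = t₁ × 10^0.2314 = 4.8 × 1.704 = 8.178 years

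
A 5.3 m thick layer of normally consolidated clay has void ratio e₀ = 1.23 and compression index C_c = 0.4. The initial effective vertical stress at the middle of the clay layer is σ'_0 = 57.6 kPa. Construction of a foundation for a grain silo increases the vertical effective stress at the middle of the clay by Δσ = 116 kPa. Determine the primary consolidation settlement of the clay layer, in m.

Final effective stress: σ'_f = σ'_0 + Δσ = 57.6 + 116 = 173.6 kPa.
Normally consolidated clay, so the full stress increment lies on the virgin compression line:
S_c = C_c·H/(1+e₀)·log₁₀(σ'_f/σ'_0) = 0.4×5.3/(1+1.23)×log₁₀(173.6/57.6)
    = 0.95067 × 0.47913 = 0.4555 m

S_c ≈ 0.455 m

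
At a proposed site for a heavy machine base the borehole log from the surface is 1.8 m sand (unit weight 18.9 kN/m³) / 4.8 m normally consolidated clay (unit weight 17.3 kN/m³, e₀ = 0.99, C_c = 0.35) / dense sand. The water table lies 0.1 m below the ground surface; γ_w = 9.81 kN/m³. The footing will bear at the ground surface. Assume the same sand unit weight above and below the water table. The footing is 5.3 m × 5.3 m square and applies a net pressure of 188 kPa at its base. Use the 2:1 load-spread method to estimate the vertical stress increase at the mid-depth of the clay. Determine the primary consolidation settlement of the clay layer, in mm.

S_c ≈ 358 mm

Mid-depth of clay below the ground surface: z = 1.8 + 4.8/2 = 4.2 m.
Total vertical stress at mid-clay: σ_v = 18.9×1.8 + 17.3×2.4 = 75.54 kPa.
Pore pressure: u = 9.81×(4.2 − 0.1) = 40.221 kPa.
Initial effective stress: σ'_0 = σ_v − u = 75.54 − 40.221 = 35.319 kPa.
Stress increase at mid-clay by the 2:1 spreading method:
Δσ = qBL/((B+z)(L+z)) = 188×5.3×5.3/((5.3+4.2)(5.3+4.2)) = 58.514 kPa
Final effective stress: σ'_f = σ'_0 + Δσ = 35.319 + 58.514 = 93.833 kPa.
Normally consolidated clay, so the full stress increment lies on the virgin compression line:
S_c = C_c·H/(1+e₀)·log₁₀(σ'_f/σ'_0) = 0.35×4.8/(1+0.99)×log₁₀(93.833/35.319)
    = 0.84422 × 0.42435 = 0.3582 m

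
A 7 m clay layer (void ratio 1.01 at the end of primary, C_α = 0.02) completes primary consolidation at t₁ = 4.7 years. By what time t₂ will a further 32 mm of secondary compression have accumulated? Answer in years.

t₂ ≈ 13.5 years

S_s = C_α·H/(1+e_p)·log₁₀(t₂/t₁) ⇒ log₁₀(t₂/t₁) = S_s·(1+e_p)/(C_α·H).
log₁₀(t₂/t₁) = 0.032 × (1+1.01) / (0.02×7) = 0.4594
t₂ = t₁ × 10^0.4594 = 4.7 × 2.88 = 13.54 years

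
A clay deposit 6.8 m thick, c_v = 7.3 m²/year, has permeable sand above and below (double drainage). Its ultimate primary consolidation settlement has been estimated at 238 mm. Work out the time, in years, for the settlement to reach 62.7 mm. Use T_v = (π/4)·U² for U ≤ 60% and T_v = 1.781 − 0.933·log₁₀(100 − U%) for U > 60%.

Drainage path length: H_d = H/2 = 3.4 m (double drainage).
U = S(t)/S_ult = 62.7/238 = 0.2634.
U ≤ 60%: T_v = (π/4)·U² = (π/4)×0.26345² = 0.054509.
t = T_v·H_d²/c_v = 0.054509×3.4²/7.3 = 0.08632 years.

t ≈ 0.0863 years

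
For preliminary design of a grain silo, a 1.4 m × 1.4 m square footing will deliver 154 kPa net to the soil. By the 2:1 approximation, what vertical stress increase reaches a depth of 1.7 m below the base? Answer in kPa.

Δσ_z ≈ 31.4 kPa

By the 2:1 method the load spreads at 1 horizontal : 2 vertical, so at depth z the loaded area has grown by z in each plan dimension:
Δσ = qBL/((B+z)(L+z)) = 154×1.4×1.4/((1.4+1.7)(1.4+1.7)) = 31.409 kPa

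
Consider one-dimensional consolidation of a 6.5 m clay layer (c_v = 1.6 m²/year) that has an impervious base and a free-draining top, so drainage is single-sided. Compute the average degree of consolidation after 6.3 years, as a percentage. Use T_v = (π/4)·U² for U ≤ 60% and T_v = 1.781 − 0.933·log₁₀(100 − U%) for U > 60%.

U ≈ 55.1 %

Drainage path length: H_d = H = 6.5 m (single drainage).
T_v = c_v·t/H_d² = 1.6×6.3/6.5² = 0.23858.
T_v = 0.23858 corresponds to the U ≤ 60% branch:
U = √(4T_v/π) = 0.5512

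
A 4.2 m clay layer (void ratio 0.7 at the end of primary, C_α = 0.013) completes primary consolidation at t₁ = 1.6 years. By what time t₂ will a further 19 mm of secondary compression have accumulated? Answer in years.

S_s = C_α·H/(1+e_p)·log₁₀(t₂/t₁) ⇒ log₁₀(t₂/t₁) = S_s·(1+e_p)/(C_α·H).
log₁₀(t₂/t₁) = 0.019 × (1+0.7) / (0.013×4.2) = 0.5916
t₂ = t₁ × 10^0.5916 = 1.6 × 3.905 = 6.247 years

t₂ ≈ 6.25 years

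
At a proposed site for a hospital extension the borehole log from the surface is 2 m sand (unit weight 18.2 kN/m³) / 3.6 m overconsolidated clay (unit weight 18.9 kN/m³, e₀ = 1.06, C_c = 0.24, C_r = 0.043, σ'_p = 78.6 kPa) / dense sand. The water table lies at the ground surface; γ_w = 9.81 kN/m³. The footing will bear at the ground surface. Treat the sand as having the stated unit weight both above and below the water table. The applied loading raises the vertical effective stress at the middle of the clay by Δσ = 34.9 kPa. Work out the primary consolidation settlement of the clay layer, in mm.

Mid-depth of clay below the ground surface: z = 2 + 3.6/2 = 3.8 m.
Total vertical stress at mid-clay: σ_v = 18.2×2 + 18.9×1.8 = 70.42 kPa.
Pore pressure: u = 9.81×(3.8 − 0) = 37.278 kPa.
Initial effective stress: σ'_0 = σ_v − u = 70.42 − 37.278 = 33.142 kPa.
Final effective stress: σ'_f = 33.142 + 34.9 = 68.042 kPa.
σ'_f = 68.042 ≤ σ'_p = 78.6 kPa, so the clay remains overconsolidated and only the recompression index applies:
S_c = C_r·H/(1+e₀)·log₁₀(σ'_f/σ'_0) = 0.043×3.6/2.06×log₁₀(68.042/33.142)
    = 0.075147 × 0.3124 = 0.02348 m

S_c ≈ 23.5 mm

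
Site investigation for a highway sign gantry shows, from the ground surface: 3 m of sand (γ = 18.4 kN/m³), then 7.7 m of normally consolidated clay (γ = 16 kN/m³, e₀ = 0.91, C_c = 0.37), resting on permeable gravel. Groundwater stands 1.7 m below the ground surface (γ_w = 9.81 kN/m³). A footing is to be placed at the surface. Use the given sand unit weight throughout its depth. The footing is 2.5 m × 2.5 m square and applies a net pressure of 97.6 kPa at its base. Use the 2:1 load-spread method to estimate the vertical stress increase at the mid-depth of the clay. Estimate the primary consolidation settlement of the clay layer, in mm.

Mid-depth of clay below the ground surface: z = 3 + 7.7/2 = 6.85 m.
Total vertical stress at mid-clay: σ_v = 18.4×3 + 16×3.85 = 116.8 kPa.
Pore pressure: u = 9.81×(6.85 − 1.7) = 50.522 kPa.
Initial effective stress: σ'_0 = σ_v − u = 116.8 − 50.522 = 66.278 kPa.
Stress increase at mid-clay by the 2:1 spreading method:
Δσ = qBL/((B+z)(L+z)) = 97.6×2.5×2.5/((2.5+6.85)(2.5+6.85)) = 6.9776 kPa
Final effective stress: σ'_f = σ'_0 + Δσ = 66.278 + 6.9776 = 73.256 kPa.
Normally consolidated clay, so the full stress increment lies on the virgin compression line:
S_c = C_c·H/(1+e₀)·log₁₀(σ'_f/σ'_0) = 0.37×7.7/(1+0.91)×log₁₀(73.256/66.278)
    = 1.4916 × 0.043474 = 0.06485 m

S_c ≈ 64.8 mm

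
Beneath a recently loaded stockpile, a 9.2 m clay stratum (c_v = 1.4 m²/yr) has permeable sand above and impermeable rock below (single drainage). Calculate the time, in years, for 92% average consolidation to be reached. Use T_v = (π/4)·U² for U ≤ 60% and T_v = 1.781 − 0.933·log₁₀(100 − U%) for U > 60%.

Drainage path length: H_d = H = 9.2 m (single drainage).
U > 60%: T_v = 1.781 − 0.933·log₁₀(100 − 92) = 0.93842.
t = T_v·H_d²/c_v = 0.93842×9.2²/1.4 = 56.73 years.

t ≈ 56.7 years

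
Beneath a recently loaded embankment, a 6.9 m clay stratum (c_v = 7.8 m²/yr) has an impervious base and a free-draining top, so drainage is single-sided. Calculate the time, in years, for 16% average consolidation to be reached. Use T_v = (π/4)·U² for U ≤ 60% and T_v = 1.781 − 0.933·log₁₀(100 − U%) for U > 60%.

Drainage path length: H_d = H = 6.9 m (single drainage).
U ≤ 60%: T_v = (π/4)·U² = (π/4)×0.16² = 0.020106.
t = T_v·H_d²/c_v = 0.020106×6.9²/7.8 = 0.1227 years.

t ≈ 0.123 years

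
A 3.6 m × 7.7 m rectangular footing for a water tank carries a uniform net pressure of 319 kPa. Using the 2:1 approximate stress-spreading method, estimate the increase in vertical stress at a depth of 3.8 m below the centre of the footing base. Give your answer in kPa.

By the 2:1 method the load spreads at 1 horizontal : 2 vertical, so at depth z the loaded area has grown by z in each plan dimension:
Δσ = qBL/((B+z)(L+z)) = 319×3.6×7.7/((3.6+3.8)(7.7+3.8)) = 103.91 kPa

Δσ_z ≈ 104 kPa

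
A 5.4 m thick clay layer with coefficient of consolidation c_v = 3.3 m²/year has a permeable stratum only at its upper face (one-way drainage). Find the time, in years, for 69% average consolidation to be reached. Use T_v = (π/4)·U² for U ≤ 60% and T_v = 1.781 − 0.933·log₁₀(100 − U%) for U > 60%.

Drainage path length: H_d = H = 5.4 m (single drainage).
U > 60%: T_v = 1.781 − 0.933·log₁₀(100 − 69) = 0.38956.
t = T_v·H_d²/c_v = 0.38956×5.4²/3.3 = 3.442 years.

t ≈ 3.44 years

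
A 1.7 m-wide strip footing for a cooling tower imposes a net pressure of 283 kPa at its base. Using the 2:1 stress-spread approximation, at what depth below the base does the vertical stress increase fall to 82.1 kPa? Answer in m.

2:1 spreading — at depth z the loaded area has grown by z in each plan dimension:
qB/(B+z) = Δσ_z ⇒ z = qB/Δσ_z − B = 283×1.7/82.1 − 1.7 = 4.16 m

z ≈ 4.16 m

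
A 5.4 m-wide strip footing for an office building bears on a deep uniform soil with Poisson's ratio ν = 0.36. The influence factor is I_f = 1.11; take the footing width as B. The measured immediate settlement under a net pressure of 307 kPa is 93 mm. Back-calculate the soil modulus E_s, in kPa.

S_e = q·B·(1−ν²)/E_s · I_f  ⇒  E_s = q·B·(1−ν²)·I_f / S_e.
E_s = 307 × 5.4 × 0.8704 × 1.11 / 0.093 = 17220 kPa

E_s ≈ 17200 kPa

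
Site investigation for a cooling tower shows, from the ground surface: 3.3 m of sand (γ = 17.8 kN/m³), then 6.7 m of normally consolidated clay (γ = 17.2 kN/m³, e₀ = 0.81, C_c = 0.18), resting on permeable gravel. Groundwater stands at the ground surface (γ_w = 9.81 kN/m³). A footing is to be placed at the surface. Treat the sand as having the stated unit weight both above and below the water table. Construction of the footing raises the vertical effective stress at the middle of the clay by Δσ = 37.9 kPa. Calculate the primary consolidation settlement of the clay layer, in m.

Mid-depth of clay below the ground surface: z = 3.3 + 6.7/2 = 6.65 m.
Total vertical stress at mid-clay: σ_v = 17.8×3.3 + 17.2×3.35 = 116.36 kPa.
Pore pressure: u = 9.81×(6.65 − 0) = 65.237 kPa.
Initial effective stress: σ'_0 = σ_v − u = 116.36 − 65.237 = 51.123 kPa.
Final effective stress: σ'_f = σ'_0 + Δσ = 51.123 + 37.9 = 89.023 kPa.
Normally consolidated clay, so the full stress increment lies on the virgin compression line:
S_c = C_c·H/(1+e₀)·log₁₀(σ'_f/σ'_0) = 0.18×6.7/(1+0.81)×log₁₀(89.023/51.123)
    = 0.6663 × 0.24089 = 0.1605 m

S_c ≈ 0.161 m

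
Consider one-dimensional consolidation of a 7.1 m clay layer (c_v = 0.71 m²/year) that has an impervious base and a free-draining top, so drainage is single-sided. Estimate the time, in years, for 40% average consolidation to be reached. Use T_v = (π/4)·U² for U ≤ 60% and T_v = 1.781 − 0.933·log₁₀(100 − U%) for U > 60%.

t ≈ 8.92 years

Drainage path length: H_d = H = 7.1 m (single drainage).
U ≤ 60%: T_v = (π/4)·U² = (π/4)×0.4² = 0.12566.
t = T_v·H_d²/c_v = 0.12566×7.1²/0.71 = 8.922 years.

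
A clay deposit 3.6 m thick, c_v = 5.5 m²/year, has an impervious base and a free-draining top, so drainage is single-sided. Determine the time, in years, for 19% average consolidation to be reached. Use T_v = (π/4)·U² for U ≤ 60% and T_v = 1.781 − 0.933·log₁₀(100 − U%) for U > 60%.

Drainage path length: H_d = H = 3.6 m (single drainage).
U ≤ 60%: T_v = (π/4)·U² = (π/4)×0.19² = 0.028353.
t = T_v·H_d²/c_v = 0.028353×3.6²/5.5 = 0.06681 years.

t ≈ 0.0668 years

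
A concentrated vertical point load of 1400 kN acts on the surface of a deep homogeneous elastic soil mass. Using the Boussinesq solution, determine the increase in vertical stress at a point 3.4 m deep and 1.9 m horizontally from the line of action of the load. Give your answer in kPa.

Δσ_z ≈ 29.3 kPa

Boussinesq vertical stress below a point load on an elastic half-space:
Δσ_z = 3P/(2πz²) · [1 + (r/z)²]^(−5/2)
r/z = 1.9/3.4 = 0.55882; [1+(r/z)²]^(−5/2) = 0.50691.
Δσ_z = 3×1400/(2π×3.4²) × 0.50691 = 57.824 × 0.50691 = 29.31 kPa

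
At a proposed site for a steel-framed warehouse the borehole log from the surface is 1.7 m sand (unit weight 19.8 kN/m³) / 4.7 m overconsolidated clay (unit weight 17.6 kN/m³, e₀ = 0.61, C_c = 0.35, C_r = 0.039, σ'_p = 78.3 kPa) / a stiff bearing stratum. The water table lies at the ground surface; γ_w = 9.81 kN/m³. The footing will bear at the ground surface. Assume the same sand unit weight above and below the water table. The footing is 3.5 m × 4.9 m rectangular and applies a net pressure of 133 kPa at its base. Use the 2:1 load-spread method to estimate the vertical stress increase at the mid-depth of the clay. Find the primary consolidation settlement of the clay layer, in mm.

S_c ≈ 33.2 mm

Mid-depth of clay below the ground surface: z = 1.7 + 4.7/2 = 4.05 m.
Total vertical stress at mid-clay: σ_v = 19.8×1.7 + 17.6×2.35 = 75.02 kPa.
Pore pressure: u = 9.81×(4.05 − 0) = 39.73 kPa.
Initial effective stress: σ'_0 = σ_v − u = 75.02 − 39.73 = 35.29 kPa.
Stress increase at mid-clay by the 2:1 spreading method:
Δσ = qBL/((B+z)(L+z)) = 133×3.5×4.9/((3.5+4.05)(4.9+4.05)) = 33.756 kPa
Final effective stress: σ'_f = 35.29 + 33.756 = 69.046 kPa.
σ'_f = 69.046 ≤ σ'_p = 78.3 kPa, so the clay remains overconsolidated and only the recompression index applies:
S_c = C_r·H/(1+e₀)·log₁₀(σ'_f/σ'_0) = 0.039×4.7/1.61×log₁₀(69.046/35.29)
    = 0.11385 × 0.29149 = 0.03319 m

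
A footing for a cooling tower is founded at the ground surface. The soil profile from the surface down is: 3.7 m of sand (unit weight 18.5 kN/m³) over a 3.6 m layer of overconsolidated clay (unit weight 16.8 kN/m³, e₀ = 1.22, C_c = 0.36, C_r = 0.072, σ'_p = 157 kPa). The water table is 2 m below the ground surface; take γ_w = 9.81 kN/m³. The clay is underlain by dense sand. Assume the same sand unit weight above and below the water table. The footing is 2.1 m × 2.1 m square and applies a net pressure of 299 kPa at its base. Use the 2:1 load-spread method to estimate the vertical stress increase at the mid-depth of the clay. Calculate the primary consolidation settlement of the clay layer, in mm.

S_c ≈ 15.4 mm

Mid-depth of clay below the ground surface: z = 3.7 + 3.6/2 = 5.5 m.
Total vertical stress at mid-clay: σ_v = 18.5×3.7 + 16.8×1.8 = 98.69 kPa.
Pore pressure: u = 9.81×(5.5 − 2) = 34.335 kPa.
Initial effective stress: σ'_0 = σ_v − u = 98.69 − 34.335 = 64.355 kPa.
Stress increase at mid-clay by the 2:1 spreading method:
Δσ = qBL/((B+z)(L+z)) = 299×2.1×2.1/((2.1+5.5)(2.1+5.5)) = 22.829 kPa
Final effective stress: σ'_f = 64.355 + 22.829 = 87.184 kPa.
σ'_f = 87.184 ≤ σ'_p = 157 kPa, so the clay remains overconsolidated and only the recompression index applies:
S_c = C_r·H/(1+e₀)·log₁₀(σ'_f/σ'_0) = 0.072×3.6/2.22×log₁₀(87.184/64.355)
    = 0.11676 × 0.13185 = 0.01539 m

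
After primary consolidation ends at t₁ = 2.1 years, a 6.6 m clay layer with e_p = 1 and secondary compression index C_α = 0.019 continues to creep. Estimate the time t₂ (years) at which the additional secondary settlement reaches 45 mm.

t₂ ≈ 11 years

S_s = C_α·H/(1+e_p)·log₁₀(t₂/t₁) ⇒ log₁₀(t₂/t₁) = S_s·(1+e_p)/(C_α·H).
log₁₀(t₂/t₁) = 0.045 × (1+1) / (0.019×6.6) = 0.7177
t₂ = t₁ × 10^0.7177 = 2.1 × 5.22 = 10.96 years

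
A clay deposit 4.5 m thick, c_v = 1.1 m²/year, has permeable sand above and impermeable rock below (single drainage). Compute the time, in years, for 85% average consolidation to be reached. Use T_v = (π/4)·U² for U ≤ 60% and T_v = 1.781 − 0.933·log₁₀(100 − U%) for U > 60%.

t ≈ 12.6 years

Drainage path length: H_d = H = 4.5 m (single drainage).
U > 60%: T_v = 1.781 − 0.933·log₁₀(100 − 85) = 0.68371.
t = T_v·H_d²/c_v = 0.68371×4.5²/1.1 = 12.59 years.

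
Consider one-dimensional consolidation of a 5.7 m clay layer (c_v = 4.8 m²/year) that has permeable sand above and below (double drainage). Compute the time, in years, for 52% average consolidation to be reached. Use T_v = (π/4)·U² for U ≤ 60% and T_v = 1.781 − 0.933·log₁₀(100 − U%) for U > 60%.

t ≈ 0.359 years

Drainage path length: H_d = H/2 = 2.85 m (double drainage).
U ≤ 60%: T_v = (π/4)·U² = (π/4)×0.52² = 0.21237.
t = T_v·H_d²/c_v = 0.21237×2.85²/4.8 = 0.3594 years.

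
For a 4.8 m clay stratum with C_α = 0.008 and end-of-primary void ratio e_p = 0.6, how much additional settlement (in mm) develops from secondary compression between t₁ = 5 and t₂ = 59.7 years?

Secondary compression: S_s = C_α·H/(1+e_p)·log₁₀(t₂/t₁)
S_s = 0.008×4.8/(1+0.6)×log₁₀(59.7/5)
    = 0.024 × 1.077 = 0.02585 m

S_s ≈ 25.8 mm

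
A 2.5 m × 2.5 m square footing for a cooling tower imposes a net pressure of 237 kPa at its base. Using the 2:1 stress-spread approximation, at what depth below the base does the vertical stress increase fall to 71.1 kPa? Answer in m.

2:1 spreading — at depth z the loaded area has grown by z in each plan dimension:
qB²/(B+z)² = Δσ_z ⇒ z = B(√(q/Δσ_z) − 1) = 2.5×(√(237/71.1) − 1) = 2.064 m

z ≈ 2.06 m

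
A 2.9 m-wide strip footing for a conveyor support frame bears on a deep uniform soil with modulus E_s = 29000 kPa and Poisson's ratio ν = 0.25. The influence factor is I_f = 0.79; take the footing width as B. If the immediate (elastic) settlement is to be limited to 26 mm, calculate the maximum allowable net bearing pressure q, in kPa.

S_e = q·B·(1−ν²)/E_s · I_f  ⇒  q = S_e·E_s / (B·(1−ν²)·I_f).
q = 0.026 × 29000 / (2.9 × 0.9375 × 0.79) = 351.1 kPa

q ≈ 351 kPa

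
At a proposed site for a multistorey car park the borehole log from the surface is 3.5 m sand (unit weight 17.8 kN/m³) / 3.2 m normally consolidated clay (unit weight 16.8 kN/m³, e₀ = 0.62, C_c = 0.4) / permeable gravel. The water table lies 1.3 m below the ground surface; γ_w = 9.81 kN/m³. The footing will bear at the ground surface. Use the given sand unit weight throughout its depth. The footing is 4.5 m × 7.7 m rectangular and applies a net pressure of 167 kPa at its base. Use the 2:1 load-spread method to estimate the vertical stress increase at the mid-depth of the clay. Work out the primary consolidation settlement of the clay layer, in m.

S_c ≈ 0.222 m

Mid-depth of clay below the ground surface: z = 3.5 + 3.2/2 = 5.1 m.
Total vertical stress at mid-clay: σ_v = 17.8×3.5 + 16.8×1.6 = 89.18 kPa.
Pore pressure: u = 9.81×(5.1 − 1.3) = 37.278 kPa.
Initial effective stress: σ'_0 = σ_v − u = 89.18 − 37.278 = 51.902 kPa.
Stress increase at mid-clay by the 2:1 spreading method:
Δσ = qBL/((B+z)(L+z)) = 167×4.5×7.7/((4.5+5.1)(7.7+5.1)) = 47.091 kPa
Final effective stress: σ'_f = σ'_0 + Δσ = 51.902 + 47.091 = 98.993 kPa.
Normally consolidated clay, so the full stress increment lies on the virgin compression line:
S_c = C_c·H/(1+e₀)·log₁₀(σ'_f/σ'_0) = 0.4×3.2/(1+0.62)×log₁₀(98.993/51.902)
    = 0.79012 × 0.28042 = 0.2216 m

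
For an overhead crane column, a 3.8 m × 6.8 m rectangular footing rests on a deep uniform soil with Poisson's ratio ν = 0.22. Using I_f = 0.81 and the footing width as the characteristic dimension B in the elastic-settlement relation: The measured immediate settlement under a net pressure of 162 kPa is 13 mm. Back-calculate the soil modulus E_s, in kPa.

E_s ≈ 36500 kPa

S_e = q·B·(1−ν²)/E_s · I_f  ⇒  E_s = q·B·(1−ν²)·I_f / S_e.
E_s = 162 × 3.8 × 0.9516 × 0.81 / 0.013 = 36500 kPa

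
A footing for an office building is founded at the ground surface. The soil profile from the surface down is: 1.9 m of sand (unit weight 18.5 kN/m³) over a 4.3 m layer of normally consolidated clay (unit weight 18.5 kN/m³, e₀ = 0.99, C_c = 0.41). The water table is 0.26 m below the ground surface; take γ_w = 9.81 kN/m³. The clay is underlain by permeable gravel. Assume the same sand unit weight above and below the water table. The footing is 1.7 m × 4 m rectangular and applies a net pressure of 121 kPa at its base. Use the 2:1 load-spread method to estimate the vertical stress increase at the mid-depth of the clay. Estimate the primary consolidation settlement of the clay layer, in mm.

Mid-depth of clay below the ground surface: z = 1.9 + 4.3/2 = 4.05 m.
Total vertical stress at mid-clay: σ_v = 18.5×1.9 + 18.5×2.15 = 74.925 kPa.
Pore pressure: u = 9.81×(4.05 − 0.26) = 37.18 kPa.
Initial effective stress: σ'_0 = σ_v − u = 74.925 − 37.18 = 37.745 kPa.
Stress increase at mid-clay by the 2:1 spreading method:
Δσ = qBL/((B+z)(L+z)) = 121×1.7×4/((1.7+4.05)(4+4.05)) = 17.776 kPa
Final effective stress: σ'_f = σ'_0 + Δσ = 37.745 + 17.776 = 55.521 kPa.
Normally consolidated clay, so the full stress increment lies on the virgin compression line:
S_c = C_c·H/(1+e₀)·log₁₀(σ'_f/σ'_0) = 0.41×4.3/(1+0.99)×log₁₀(55.521/37.745)
    = 0.88593 × 0.1676 = 0.1485 m

S_c ≈ 148 mm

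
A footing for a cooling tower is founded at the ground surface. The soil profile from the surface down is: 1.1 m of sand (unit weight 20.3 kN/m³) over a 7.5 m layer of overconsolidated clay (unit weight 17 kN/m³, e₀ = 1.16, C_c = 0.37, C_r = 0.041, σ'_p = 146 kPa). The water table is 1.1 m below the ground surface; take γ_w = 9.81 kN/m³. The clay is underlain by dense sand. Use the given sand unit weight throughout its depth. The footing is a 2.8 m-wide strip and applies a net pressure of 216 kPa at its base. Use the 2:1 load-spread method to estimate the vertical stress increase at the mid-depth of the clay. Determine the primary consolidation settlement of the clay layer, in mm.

Mid-depth of clay below the ground surface: z = 1.1 + 7.5/2 = 4.85 m.
Total vertical stress at mid-clay: σ_v = 20.3×1.1 + 17×3.75 = 86.08 kPa.
Pore pressure: u = 9.81×(4.85 − 1.1) = 36.788 kPa.
Initial effective stress: σ'_0 = σ_v − u = 86.08 − 36.788 = 49.292 kPa.
Stress increase at mid-clay by the 2:1 spreading method:
Δσ = qB/(B+z) = 216×2.8/(2.8+4.85) = 79.059 kPa
Final effective stress: σ'_f = 49.292 + 79.059 = 128.35 kPa.
σ'_f = 128.35 ≤ σ'_p = 146 kPa, so the clay remains overconsolidated and only the recompression index applies:
S_c = C_r·H/(1+e₀)·log₁₀(σ'_f/σ'_0) = 0.041×7.5/2.16×log₁₀(128.35/49.292)
    = 0.14236 × 0.41562 = 0.05917 m

S_c ≈ 59.2 mm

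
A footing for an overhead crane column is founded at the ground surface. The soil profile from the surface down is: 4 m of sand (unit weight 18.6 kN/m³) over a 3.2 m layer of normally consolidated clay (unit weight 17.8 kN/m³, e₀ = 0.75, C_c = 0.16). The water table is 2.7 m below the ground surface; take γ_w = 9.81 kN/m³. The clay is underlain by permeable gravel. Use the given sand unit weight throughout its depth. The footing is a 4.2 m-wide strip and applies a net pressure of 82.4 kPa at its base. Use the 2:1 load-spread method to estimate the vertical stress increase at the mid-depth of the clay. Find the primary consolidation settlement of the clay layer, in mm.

S_c ≈ 49.3 mm

Mid-depth of clay below the ground surface: z = 4 + 3.2/2 = 5.6 m.
Total vertical stress at mid-clay: σ_v = 18.6×4 + 17.8×1.6 = 102.88 kPa.
Pore pressure: u = 9.81×(5.6 − 2.7) = 28.449 kPa.
Initial effective stress: σ'_0 = σ_v − u = 102.88 − 28.449 = 74.431 kPa.
Stress increase at mid-clay by the 2:1 spreading method:
Δσ = qB/(B+z) = 82.4×4.2/(4.2+5.6) = 35.314 kPa
Final effective stress: σ'_f = σ'_0 + Δσ = 74.431 + 35.314 = 109.75 kPa.
Normally consolidated clay, so the full stress increment lies on the virgin compression line:
S_c = C_c·H/(1+e₀)·log₁₀(σ'_f/σ'_0) = 0.16×3.2/(1+0.75)×log₁₀(109.75/74.431)
    = 0.29257 × 0.16865 = 0.04934 m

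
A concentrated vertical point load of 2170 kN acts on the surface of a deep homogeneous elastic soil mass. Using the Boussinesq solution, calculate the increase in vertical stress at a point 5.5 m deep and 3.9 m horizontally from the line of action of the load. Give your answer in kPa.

Δσ_z ≈ 12.4 kPa

Boussinesq vertical stress below a point load on an elastic half-space:
Δσ_z = 3P/(2πz²) · [1 + (r/z)²]^(−5/2)
r/z = 3.9/5.5 = 0.70909; [1+(r/z)²]^(−5/2) = 0.36119.
Δσ_z = 3×2170/(2π×5.5²) × 0.36119 = 34.251 × 0.36119 = 12.37 kPa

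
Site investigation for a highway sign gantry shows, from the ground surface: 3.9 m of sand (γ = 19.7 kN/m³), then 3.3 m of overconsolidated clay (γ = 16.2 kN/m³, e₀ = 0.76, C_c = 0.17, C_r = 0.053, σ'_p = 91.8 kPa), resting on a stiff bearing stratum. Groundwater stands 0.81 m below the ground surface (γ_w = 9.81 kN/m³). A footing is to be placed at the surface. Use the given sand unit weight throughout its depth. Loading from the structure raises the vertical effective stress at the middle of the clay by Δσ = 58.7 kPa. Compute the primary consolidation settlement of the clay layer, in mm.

S_c ≈ 52.6 mm

Mid-depth of clay below the ground surface: z = 3.9 + 3.3/2 = 5.55 m.
Total vertical stress at mid-clay: σ_v = 19.7×3.9 + 16.2×1.65 = 103.56 kPa.
Pore pressure: u = 9.81×(5.55 − 0.81) = 46.499 kPa.
Initial effective stress: σ'_0 = σ_v − u = 103.56 − 46.499 = 57.061 kPa.
Final effective stress: σ'_f = 57.061 + 58.7 = 115.76 kPa.
σ'_f = 115.76 > σ'_p = 91.8 kPa, so the stress path crosses the preconsolidation pressure — recompression up to σ'_p, then virgin compression beyond:
S_c = H/(1+e₀)·[C_r·log₁₀(σ'_p/σ'_0) + C_c·log₁₀(σ'_f/σ'_p)]
    = 3.3/1.76 × [0.053×log₁₀(91.8/57.061) + 0.17×log₁₀(115.76/91.8)]
    = 1.875 × [0.010945 + 0.017122] = 0.05263 m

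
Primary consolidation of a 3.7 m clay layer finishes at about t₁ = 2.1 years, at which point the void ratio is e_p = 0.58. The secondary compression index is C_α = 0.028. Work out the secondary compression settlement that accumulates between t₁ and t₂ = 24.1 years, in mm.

S_s ≈ 69.5 mm

Secondary compression: S_s = C_α·H/(1+e_p)·log₁₀(t₂/t₁)
S_s = 0.028×3.7/(1+0.58)×log₁₀(24.1/2.1)
    = 0.06557 × 1.06 = 0.06949 m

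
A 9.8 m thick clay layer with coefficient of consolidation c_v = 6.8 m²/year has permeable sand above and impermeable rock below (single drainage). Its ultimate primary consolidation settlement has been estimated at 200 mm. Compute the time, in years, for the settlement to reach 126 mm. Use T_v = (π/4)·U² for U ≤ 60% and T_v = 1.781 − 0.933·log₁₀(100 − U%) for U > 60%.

Drainage path length: H_d = H = 9.8 m (single drainage).
U = S(t)/S_ult = 126/200 = 0.63.
U > 60%: T_v = 1.781 − 0.933·log₁₀(100 − 63) = 0.31787.
t = T_v·H_d²/c_v = 0.31787×9.8²/6.8 = 4.489 years.

t ≈ 4.49 years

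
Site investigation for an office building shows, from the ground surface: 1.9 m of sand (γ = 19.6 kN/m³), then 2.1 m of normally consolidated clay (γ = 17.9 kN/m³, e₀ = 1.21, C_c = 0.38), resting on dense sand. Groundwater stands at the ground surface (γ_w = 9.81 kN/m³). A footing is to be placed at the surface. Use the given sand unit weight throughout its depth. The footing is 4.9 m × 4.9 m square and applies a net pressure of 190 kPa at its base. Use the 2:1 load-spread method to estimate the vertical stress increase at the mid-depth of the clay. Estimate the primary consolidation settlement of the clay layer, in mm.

Mid-depth of clay below the ground surface: z = 1.9 + 2.1/2 = 2.95 m.
Total vertical stress at mid-clay: σ_v = 19.6×1.9 + 17.9×1.05 = 56.035 kPa.
Pore pressure: u = 9.81×(2.95 − 0) = 28.94 kPa.
Initial effective stress: σ'_0 = σ_v − u = 56.035 − 28.94 = 27.095 kPa.
Stress increase at mid-clay by the 2:1 spreading method:
Δσ = qBL/((B+z)(L+z)) = 190×4.9×4.9/((4.9+2.95)(4.9+2.95)) = 74.03 kPa
Final effective stress: σ'_f = σ'_0 + Δσ = 27.095 + 74.03 = 101.12 kPa.
Normally consolidated clay, so the full stress increment lies on the virgin compression line:
S_c = C_c·H/(1+e₀)·log₁₀(σ'_f/σ'_0) = 0.38×2.1/(1+1.21)×log₁₀(101.12/27.095)
    = 0.36109 × 0.57195 = 0.2065 m

S_c ≈ 207 mm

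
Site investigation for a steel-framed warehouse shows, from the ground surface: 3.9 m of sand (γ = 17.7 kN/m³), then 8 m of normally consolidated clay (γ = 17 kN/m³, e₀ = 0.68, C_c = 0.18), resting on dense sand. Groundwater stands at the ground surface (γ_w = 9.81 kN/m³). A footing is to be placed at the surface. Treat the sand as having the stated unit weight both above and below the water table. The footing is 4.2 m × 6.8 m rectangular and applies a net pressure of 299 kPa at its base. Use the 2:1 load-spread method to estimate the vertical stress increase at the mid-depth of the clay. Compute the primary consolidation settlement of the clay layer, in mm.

S_c ≈ 220 mm

Mid-depth of clay below the ground surface: z = 3.9 + 8/2 = 7.9 m.
Total vertical stress at mid-clay: σ_v = 17.7×3.9 + 17×4 = 137.03 kPa.
Pore pressure: u = 9.81×(7.9 − 0) = 77.499 kPa.
Initial effective stress: σ'_0 = σ_v − u = 137.03 − 77.499 = 59.531 kPa.
Stress increase at mid-clay by the 2:1 spreading method:
Δσ = qBL/((B+z)(L+z)) = 299×4.2×6.8/((4.2+7.9)(6.8+7.9)) = 48.009 kPa
Final effective stress: σ'_f = σ'_0 + Δσ = 59.531 + 48.009 = 107.54 kPa.
Normally consolidated clay, so the full stress increment lies on the virgin compression line:
S_c = C_c·H/(1+e₀)·log₁₀(σ'_f/σ'_0) = 0.18×8/(1+0.68)×log₁₀(107.54/59.531)
    = 0.85714 × 0.25683 = 0.2201 m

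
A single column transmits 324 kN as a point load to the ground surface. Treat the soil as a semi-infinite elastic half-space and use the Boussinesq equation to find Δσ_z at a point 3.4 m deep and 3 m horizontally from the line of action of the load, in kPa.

Δσ_z ≈ 3.17 kPa

Boussinesq vertical stress below a point load on an elastic half-space:
Δσ_z = 3P/(2πz²) · [1 + (r/z)²]^(−5/2)
r/z = 3/3.4 = 0.88235; [1+(r/z)²]^(−5/2) = 0.23705.
Δσ_z = 3×324/(2π×3.4²) × 0.23705 = 13.382 × 0.23705 = 3.172 kPa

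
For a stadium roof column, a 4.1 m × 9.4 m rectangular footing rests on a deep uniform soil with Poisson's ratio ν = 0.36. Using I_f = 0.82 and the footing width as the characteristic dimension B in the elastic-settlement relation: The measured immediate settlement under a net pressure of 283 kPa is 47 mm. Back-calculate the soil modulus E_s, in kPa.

S_e = q·B·(1−ν²)/E_s · I_f  ⇒  E_s = q·B·(1−ν²)·I_f / S_e.
E_s = 283 × 4.1 × 0.8704 × 0.82 / 0.047 = 17620 kPa

E_s ≈ 17600 kPa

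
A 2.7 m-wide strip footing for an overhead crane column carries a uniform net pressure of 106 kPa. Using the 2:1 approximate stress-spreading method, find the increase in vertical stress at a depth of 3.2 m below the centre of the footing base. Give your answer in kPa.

Δσ_z ≈ 48.5 kPa

By the 2:1 method the load spreads at 1 horizontal : 2 vertical, so at depth z the loaded area has grown by z in each plan dimension:
Δσ = qB/(B+z) = 106×2.7/(2.7+3.2) = 48.508 kPa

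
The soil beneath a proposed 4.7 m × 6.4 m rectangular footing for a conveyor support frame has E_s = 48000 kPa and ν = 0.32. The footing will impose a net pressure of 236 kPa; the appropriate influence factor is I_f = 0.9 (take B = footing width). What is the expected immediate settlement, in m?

Immediate (elastic) settlement: S_e = q·B·(1−ν²)/E_s · I_f.
S_e = 236 × 4.7 × (1 − 0.32²) / 48000 × 0.9
    = 236 × 4.7 × 0.8976 / 48000 × 0.9
    = 0.01867 m

S_e ≈ 0.0187 m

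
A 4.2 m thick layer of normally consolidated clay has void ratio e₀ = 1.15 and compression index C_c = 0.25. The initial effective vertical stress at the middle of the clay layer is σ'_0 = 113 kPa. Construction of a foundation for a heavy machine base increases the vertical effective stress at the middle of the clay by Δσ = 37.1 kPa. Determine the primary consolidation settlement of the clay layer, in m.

S_c ≈ 0.0602 m

Final effective stress: σ'_f = σ'_0 + Δσ = 113 + 37.1 = 150.1 kPa.
Normally consolidated clay, so the full stress increment lies on the virgin compression line:
S_c = C_c·H/(1+e₀)·log₁₀(σ'_f/σ'_0) = 0.25×4.2/(1+1.15)×log₁₀(150.1/113)
    = 0.48837 × 0.1233 = 0.06022 m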